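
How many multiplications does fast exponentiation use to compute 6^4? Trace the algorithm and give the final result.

Computing 6^4 by squaring (build up from 6^1; each line after the first costs one multiplication):

6^1 = 6
6^2 = (6^1)^2 = 6^2 = 36
6^4 = (6^2)^2 = 36^2 = 1296

Result: 1296
Multiplications needed: 2 (2 lines after 6^1)

6^4 = 1296. Using exponentiation by squaring, this requires 2 multiplications. The key idea: if the exponent is even, square the half-power; if odd, multiply by the base once.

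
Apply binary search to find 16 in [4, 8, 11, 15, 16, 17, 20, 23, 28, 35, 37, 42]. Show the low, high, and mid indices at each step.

Binary search for 16 in [4, 8, 11, 15, 16, 17, 20, 23, 28, 35, 37, 42]:

lo=0, hi=11, mid=5, arr[mid]=17 -> 17 > 16, search left half
lo=0, hi=4, mid=2, arr[mid]=11 -> 11 < 16, search right half
lo=3, hi=4, mid=3, arr[mid]=15 -> 15 < 16, search right half
lo=4, hi=4, mid=4, arr[mid]=16 -> Found target at index 4!

Binary search finds 16 at index 4 after 4 comparisons. The search repeatedly halves the search space by comparing with the middle element.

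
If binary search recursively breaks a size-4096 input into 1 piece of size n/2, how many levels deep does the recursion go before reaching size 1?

For divide and conquer with division factor 2:

Problem sizes at each level:
Level 0: 4096
Level 1: 2048
Level 2: 1024
Level 3: 512
Level 4: 256
Level 5: 128
Level 6: 64
Level 7: 32
Level 8: 16
Level 9: 8
Level 10: 4
Level 11: 2
Level 12: 1

The root is level 0 and the size-1 base case is level 12 (the tree spans levels 0 through 12, i.e. 13 levels counting the root), so the depth is the number of divisions: log_2(4096) = 12

The recursion tree depth is log_2(4096) = 12. At each level, the problem size is divided by 2, so it takes 12 divisions to reduce to a base case of size 1. The algorithm makes 1 recursive call at each level.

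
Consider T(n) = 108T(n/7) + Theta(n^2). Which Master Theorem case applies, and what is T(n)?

Master Theorem for T(n) = 108T(n/7) + O(n^2):

a = 108, b = 7, c = 2
log_b(a) = log_7(108) = 2.4061

Case 1: c = 2 < log_7(108) = 2.4061
T(n) = O(n^(log_7 108))

For T(n) = 108T(n/7) + O(n^2): log_7(108) = 2.4061. This is Case 1 of the Master Theorem (c < log_b(a), work dominated by leaves), giving O(n^(log_7 108)).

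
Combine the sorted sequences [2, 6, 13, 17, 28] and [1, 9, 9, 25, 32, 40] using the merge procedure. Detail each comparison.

Merging process:

Compare 2 vs 1: take 1 from right. Merged: [1]
Compare 2 vs 9: take 2 from left. Merged: [1, 2]
Compare 6 vs 9: take 6 from left. Merged: [1, 2, 6]
Compare 13 vs 9: take 9 from right. Merged: [1, 2, 6, 9]
Compare 13 vs 9: take 9 from right. Merged: [1, 2, 6, 9, 9]
Compare 13 vs 25: take 13 from left. Merged: [1, 2, 6, 9, 9, 13]
Compare 17 vs 25: take 17 from left. Merged: [1, 2, 6, 9, 9, 13, 17]
Compare 28 vs 25: take 25 from right. Merged: [1, 2, 6, 9, 9, 13, 17, 25]
Compare 28 vs 32: take 28 from left. Merged: [1, 2, 6, 9, 9, 13, 17, 25, 28]
Append remaining from right: [32, 40]. Merged: [1, 2, 6, 9, 9, 13, 17, 25, 28, 32, 40]

Final merged array: [1, 2, 6, 9, 9, 13, 17, 25, 28, 32, 40]
Total comparisons: 9

The merged array is [1, 2, 6, 9, 9, 13, 17, 25, 28, 32, 40], requiring 9 comparisons. The merge step runs in O(n) time where n is the total number of elements.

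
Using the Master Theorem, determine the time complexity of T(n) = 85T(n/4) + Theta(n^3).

Master Theorem for T(n) = 85T(n/4) + O(n^3):

a = 85, b = 4, c = 3
log_b(a) = log_4(85) = 3.2047

Case 1: c = 3 < log_4(85) = 3.2047
T(n) = O(n^(log_4 85))

For T(n) = 85T(n/4) + O(n^3): log_4(85) = 3.2047. This is Case 1 of the Master Theorem (c < log_b(a), work dominated by leaves), giving O(n^(log_4 85)).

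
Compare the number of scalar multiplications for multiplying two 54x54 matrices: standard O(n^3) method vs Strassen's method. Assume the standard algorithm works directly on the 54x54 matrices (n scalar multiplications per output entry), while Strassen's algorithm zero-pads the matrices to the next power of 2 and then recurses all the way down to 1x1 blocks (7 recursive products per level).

Matrix multiplication for 54x54 matrices:

Strassen's algorithm requires power-of-2 dimensions. Pad 54x54 to 64x64 (next power of 2).

Standard algorithm: 54^3 = 157464 multiplications
Strassen's algorithm: 7^(log2(64)) = 7^6 = 117649 multiplications
Savings: 157464 - 117649 = 39815 multiplications

Standard: 157464 multiplications (54^3). Strassen: 117649 multiplications (7^6, after padding to 64x64). Strassen reduces 8 recursive multiplications to 7 at each level.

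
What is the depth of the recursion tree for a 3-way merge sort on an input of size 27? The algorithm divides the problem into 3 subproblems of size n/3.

For divide and conquer with division factor 3:

Problem sizes at each level:
Level 0: 27
Level 1: 9
Level 2: 3
Level 3: 1

The root is level 0 and the size-1 base case is level 3 (the tree spans levels 0 through 3, i.e. 4 levels counting the root), so the depth is the number of divisions: log_3(27) = 3

The recursion tree depth is log_3(27) = 3. At each level, the problem size is divided by 3, so it takes 3 divisions to reduce to a base case of size 1. The algorithm makes 3 recursive calls at each level.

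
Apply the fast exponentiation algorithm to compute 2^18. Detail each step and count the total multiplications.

Computing 2^18 by squaring (build up from 2^1; each line after the first costs one multiplication):

2^1 = 2
2^2 = (2^1)^2 = 2^2 = 4
2^4 = (2^2)^2 = 4^2 = 16
2^8 = (2^4)^2 = 16^2 = 256
2^9 = 2 * 2^8 = 2 * 256 = 512
2^18 = (2^9)^2 = 512^2 = 262144

Result: 262144
Multiplications needed: 5 (5 lines after 2^1)

2^18 = 262144. Using exponentiation by squaring, this requires 5 multiplications. The key idea: if the exponent is even, square the half-power; if odd, multiply by the base once.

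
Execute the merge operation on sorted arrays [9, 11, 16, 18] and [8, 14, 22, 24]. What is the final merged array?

Merging process:

Compare 9 vs 8: take 8 from right. Merged: [8]
Compare 9 vs 14: take 9 from left. Merged: [8, 9]
Compare 11 vs 14: take 11 from left. Merged: [8, 9, 11]
Compare 16 vs 14: take 14 from right. Merged: [8, 9, 11, 14]
Compare 16 vs 22: take 16 from left. Merged: [8, 9, 11, 14, 16]
Compare 18 vs 22: take 18 from left. Merged: [8, 9, 11, 14, 16, 18]
Append remaining from right: [22, 24]. Merged: [8, 9, 11, 14, 16, 18, 22, 24]

Final merged array: [8, 9, 11, 14, 16, 18, 22, 24]
Total comparisons: 6

The merged array is [8, 9, 11, 14, 16, 18, 22, 24], requiring 6 comparisons. The merge step runs in O(n) time where n is the total number of elements.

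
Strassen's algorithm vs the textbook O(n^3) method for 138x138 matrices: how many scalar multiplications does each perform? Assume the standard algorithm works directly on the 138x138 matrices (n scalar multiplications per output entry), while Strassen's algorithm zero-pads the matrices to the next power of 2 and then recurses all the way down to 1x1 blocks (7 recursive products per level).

Matrix multiplication for 138x138 matrices:

Strassen's algorithm requires power-of-2 dimensions. Pad 138x138 to 256x256 (next power of 2).

Standard algorithm: 138^3 = 2628072 multiplications
Strassen's algorithm: 7^(log2(256)) = 7^8 = 5764801 multiplications
Difference: 2628072 - 5764801 = -3136729 (Strassen uses MORE here due to padding overhead — for small or just-over-power-of-2 n, padding can outweigh the per-level savings)

Standard: 2628072 multiplications (138^3). Strassen: 5764801 multiplications (7^8, after padding to 256x256). Strassen reduces 8 recursive multiplications to 7 at each level.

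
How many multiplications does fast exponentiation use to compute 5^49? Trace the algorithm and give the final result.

Computing 5^49 by squaring (build up from 5^1; each line after the first costs one multiplication):

5^1 = 5
5^2 = (5^1)^2 = 5^2 = 25
5^3 = 5 * 5^2 = 5 * 25 = 125
5^6 = (5^3)^2 = 125^2 = 15625
5^12 = (5^6)^2 = 15625^2 = 244140625
5^24 = (5^12)^2 = 244140625^2 = 59604644775390625
5^48 = (5^24)^2 = 59604644775390625^2 = 3552713678800500929355621337890625
5^49 = 5 * 5^48 = 5 * 3552713678800500929355621337890625 = 17763568394002504646778106689453125

Result: 17763568394002504646778106689453125
Multiplications needed: 7 (7 lines after 5^1)

5^49 = 17763568394002504646778106689453125. Using exponentiation by squaring, this requires 7 multiplications. The key idea: if the exponent is even, square the half-power; if odd, multiply by the base once.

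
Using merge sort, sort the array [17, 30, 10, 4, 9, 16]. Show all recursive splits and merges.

Merge sort trace:

Split: [17, 30, 10, 4, 9, 16] -> [17, 30, 10] and [4, 9, 16]
  Split: [17, 30, 10] -> [17] and [30, 10]
    Split: [30, 10] -> [30] and [10]
    Merge: [30] + [10] -> [10, 30]
  Merge: [17] + [10, 30] -> [10, 17, 30]
  Split: [4, 9, 16] -> [4] and [9, 16]
    Split: [9, 16] -> [9] and [16]
    Merge: [9] + [16] -> [9, 16]
  Merge: [4] + [9, 16] -> [4, 9, 16]
Merge: [10, 17, 30] + [4, 9, 16] -> [4, 9, 10, 16, 17, 30]

Final sorted array: [4, 9, 10, 16, 17, 30]

The merge sort proceeds by recursively splitting the array and merging sorted halves.
After all merges, the sorted array is [4, 9, 10, 16, 17, 30].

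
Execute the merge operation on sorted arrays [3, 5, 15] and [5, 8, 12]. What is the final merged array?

Merging process:

Compare 3 vs 5: take 3 from left. Merged: [3]
Compare 5 vs 5: take 5 from left. Merged: [3, 5]
Compare 15 vs 5: take 5 from right. Merged: [3, 5, 5]
Compare 15 vs 8: take 8 from right. Merged: [3, 5, 5, 8]
Compare 15 vs 12: take 12 from right. Merged: [3, 5, 5, 8, 12]
Append remaining from left: [15]. Merged: [3, 5, 5, 8, 12, 15]

Final merged array: [3, 5, 5, 8, 12, 15]
Total comparisons: 5

The merged array is [3, 5, 5, 8, 12, 15], requiring 5 comparisons. The merge step runs in O(n) time where n is the total number of elements.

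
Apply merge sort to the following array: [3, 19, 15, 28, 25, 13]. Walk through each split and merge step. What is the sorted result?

Merge sort trace:

Split: [3, 19, 15, 28, 25, 13] -> [3, 19, 15] and [28, 25, 13]
  Split: [3, 19, 15] -> [3] and [19, 15]
    Split: [19, 15] -> [19] and [15]
    Merge: [19] + [15] -> [15, 19]
  Merge: [3] + [15, 19] -> [3, 15, 19]
  Split: [28, 25, 13] -> [28] and [25, 13]
    Split: [25, 13] -> [25] and [13]
    Merge: [25] + [13] -> [13, 25]
  Merge: [28] + [13, 25] -> [13, 25, 28]
Merge: [3, 15, 19] + [13, 25, 28] -> [3, 13, 15, 19, 25, 28]

Final sorted array: [3, 13, 15, 19, 25, 28]

The merge sort proceeds by recursively splitting the array and merging sorted halves.
After all merges, the sorted array is [3, 13, 15, 19, 25, 28].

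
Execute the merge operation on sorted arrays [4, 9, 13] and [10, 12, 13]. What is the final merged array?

Merging process:

Compare 4 vs 10: take 4 from left. Merged: [4]
Compare 9 vs 10: take 9 from left. Merged: [4, 9]
Compare 13 vs 10: take 10 from right. Merged: [4, 9, 10]
Compare 13 vs 12: take 12 from right. Merged: [4, 9, 10, 12]
Compare 13 vs 13: take 13 from left. Merged: [4, 9, 10, 12, 13]
Append remaining from right: [13]. Merged: [4, 9, 10, 12, 13, 13]

Final merged array: [4, 9, 10, 12, 13, 13]
Total comparisons: 5

The merged array is [4, 9, 10, 12, 13, 13], requiring 5 comparisons. The merge step runs in O(n) time where n is the total number of elements.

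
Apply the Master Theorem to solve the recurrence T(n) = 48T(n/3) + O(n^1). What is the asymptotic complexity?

Master Theorem for T(n) = 48T(n/3) + O(n^1):

a = 48, b = 3, c = 1
log_b(a) = log_3(48) = 3.5237

Case 1: c = 1 < log_3(48) = 3.5237
T(n) = O(n^(log_3 48))

For T(n) = 48T(n/3) + O(n^1): log_3(48) = 3.5237. This is Case 1 of the Master Theorem (c < log_b(a), work dominated by leaves), giving O(n^(log_3 48)).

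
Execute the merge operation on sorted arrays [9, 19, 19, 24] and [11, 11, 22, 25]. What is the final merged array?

Merging process:

Compare 9 vs 11: take 9 from left. Merged: [9]
Compare 19 vs 11: take 11 from right. Merged: [9, 11]
Compare 19 vs 11: take 11 from right. Merged: [9, 11, 11]
Compare 19 vs 22: take 19 from left. Merged: [9, 11, 11, 19]
Compare 19 vs 22: take 19 from left. Merged: [9, 11, 11, 19, 19]
Compare 24 vs 22: take 22 from right. Merged: [9, 11, 11, 19, 19, 22]
Compare 24 vs 25: take 24 from left. Merged: [9, 11, 11, 19, 19, 22, 24]
Append remaining from right: [25]. Merged: [9, 11, 11, 19, 19, 22, 24, 25]

Final merged array: [9, 11, 11, 19, 19, 22, 24, 25]
Total comparisons: 7

The merged array is [9, 11, 11, 19, 19, 22, 24, 25], requiring 7 comparisons. The merge step runs in O(n) time where n is the total number of elements.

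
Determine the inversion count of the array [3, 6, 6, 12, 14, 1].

Finding inversions in [3, 6, 6, 12, 14, 1]:

(0, 5): arr[0]=3 > arr[5]=1
(1, 5): arr[1]=6 > arr[5]=1
(2, 5): arr[2]=6 > arr[5]=1
(3, 5): arr[3]=12 > arr[5]=1
(4, 5): arr[4]=14 > arr[5]=1

Total inversions: 5

The array has 5 inversion(s): (0,5), (1,5), (2,5), (3,5), (4,5). Each pair (i,j) satisfies i < j and arr[i] > arr[j].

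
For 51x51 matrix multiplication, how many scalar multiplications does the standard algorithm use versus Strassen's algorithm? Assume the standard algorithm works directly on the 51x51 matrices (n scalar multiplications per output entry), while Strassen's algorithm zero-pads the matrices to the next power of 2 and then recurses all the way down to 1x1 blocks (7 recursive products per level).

Matrix multiplication for 51x51 matrices:

Strassen's algorithm requires power-of-2 dimensions. Pad 51x51 to 64x64 (next power of 2).

Standard algorithm: 51^3 = 132651 multiplications
Strassen's algorithm: 7^(log2(64)) = 7^6 = 117649 multiplications
Savings: 132651 - 117649 = 15002 multiplications

Standard: 132651 multiplications (51^3). Strassen: 117649 multiplications (7^6, after padding to 64x64). Strassen reduces 8 recursive multiplications to 7 at each level.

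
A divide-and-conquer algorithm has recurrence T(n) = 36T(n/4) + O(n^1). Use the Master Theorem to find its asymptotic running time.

Master Theorem for T(n) = 36T(n/4) + O(n^1):

a = 36, b = 4, c = 1
log_b(a) = log_4(36) = 2.5850

Case 1: c = 1 < log_4(36) = 2.5850
T(n) = O(n^(log_4 36))

For T(n) = 36T(n/4) + O(n^1): log_4(36) = 2.5850. This is Case 1 of the Master Theorem (c < log_b(a), work dominated by leaves), giving O(n^(log_4 36)).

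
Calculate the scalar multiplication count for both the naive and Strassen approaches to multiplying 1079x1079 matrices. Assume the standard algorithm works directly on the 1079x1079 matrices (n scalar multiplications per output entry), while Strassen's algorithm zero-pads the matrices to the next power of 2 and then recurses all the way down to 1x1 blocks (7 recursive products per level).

Matrix multiplication for 1079x1079 matrices:

Strassen's algorithm requires power-of-2 dimensions. Pad 1079x1079 to 2048x2048 (next power of 2).

Standard algorithm: 1079^3 = 1256216039 multiplications
Strassen's algorithm: 7^(log2(2048)) = 7^11 = 1977326743 multiplications
Difference: 1256216039 - 1977326743 = -721110704 (Strassen uses MORE here due to padding overhead — for small or just-over-power-of-2 n, padding can outweigh the per-level savings)

Standard: 1256216039 multiplications (1079^3). Strassen: 1977326743 multiplications (7^11, after padding to 2048x2048). Strassen reduces 8 recursive multiplications to 7 at each level.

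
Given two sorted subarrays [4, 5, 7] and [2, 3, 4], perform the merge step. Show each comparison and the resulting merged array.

Merging process:

Compare 4 vs 2: take 2 from right. Merged: [2]
Compare 4 vs 3: take 3 from right. Merged: [2, 3]
Compare 4 vs 4: take 4 from left. Merged: [2, 3, 4]
Compare 5 vs 4: take 4 from right. Merged: [2, 3, 4, 4]
Append remaining from left: [5, 7]. Merged: [2, 3, 4, 4, 5, 7]

Final merged array: [2, 3, 4, 4, 5, 7]
Total comparisons: 4

The merged array is [2, 3, 4, 4, 5, 7], requiring 4 comparisons. The merge step runs in O(n) time where n is the total number of elements.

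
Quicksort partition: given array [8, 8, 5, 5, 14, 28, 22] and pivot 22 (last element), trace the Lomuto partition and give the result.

Lomuto partition with pivot = 22:

Initial array: [8, 8, 5, 5, 14, 28, 22]

arr[0]=8 <= 22: swap with position 0, array becomes [8, 8, 5, 5, 14, 28, 22]
arr[1]=8 <= 22: swap with position 1, array becomes [8, 8, 5, 5, 14, 28, 22]
arr[2]=5 <= 22: swap with position 2, array becomes [8, 8, 5, 5, 14, 28, 22]
arr[3]=5 <= 22: swap with position 3, array becomes [8, 8, 5, 5, 14, 28, 22]
arr[4]=14 <= 22: swap with position 4, array becomes [8, 8, 5, 5, 14, 28, 22]
arr[5]=28 > 22: no swap

Place pivot at position 5: [8, 8, 5, 5, 14, 22, 28]
Pivot position: 5

After partitioning with pivot 22, the array becomes [8, 8, 5, 5, 14, 22, 28]. The pivot is placed at index 5. All elements to the left of the pivot are <= 22, and all elements to the right are > 22.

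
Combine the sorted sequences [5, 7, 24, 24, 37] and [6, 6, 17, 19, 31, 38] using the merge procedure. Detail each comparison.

Merging process:

Compare 5 vs 6: take 5 from left. Merged: [5]
Compare 7 vs 6: take 6 from right. Merged: [5, 6]
Compare 7 vs 6: take 6 from right. Merged: [5, 6, 6]
Compare 7 vs 17: take 7 from left. Merged: [5, 6, 6, 7]
Compare 24 vs 17: take 17 from right. Merged: [5, 6, 6, 7, 17]
Compare 24 vs 19: take 19 from right. Merged: [5, 6, 6, 7, 17, 19]
Compare 24 vs 31: take 24 from left. Merged: [5, 6, 6, 7, 17, 19, 24]
Compare 24 vs 31: take 24 from left. Merged: [5, 6, 6, 7, 17, 19, 24, 24]
Compare 37 vs 31: take 31 from right. Merged: [5, 6, 6, 7, 17, 19, 24, 24, 31]
Compare 37 vs 38: take 37 from left. Merged: [5, 6, 6, 7, 17, 19, 24, 24, 31, 37]
Append remaining from right: [38]. Merged: [5, 6, 6, 7, 17, 19, 24, 24, 31, 37, 38]

Final merged array: [5, 6, 6, 7, 17, 19, 24, 24, 31, 37, 38]
Total comparisons: 10

The merged array is [5, 6, 6, 7, 17, 19, 24, 24, 31, 37, 38], requiring 10 comparisons. The merge step runs in O(n) time where n is the total number of elements.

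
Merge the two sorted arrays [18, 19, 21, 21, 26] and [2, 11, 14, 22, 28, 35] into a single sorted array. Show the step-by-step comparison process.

Merging process:

Compare 18 vs 2: take 2 from right. Merged: [2]
Compare 18 vs 11: take 11 from right. Merged: [2, 11]
Compare 18 vs 14: take 14 from right. Merged: [2, 11, 14]
Compare 18 vs 22: take 18 from left. Merged: [2, 11, 14, 18]
Compare 19 vs 22: take 19 from left. Merged: [2, 11, 14, 18, 19]
Compare 21 vs 22: take 21 from left. Merged: [2, 11, 14, 18, 19, 21]
Compare 21 vs 22: take 21 from left. Merged: [2, 11, 14, 18, 19, 21, 21]
Compare 26 vs 22: take 22 from right. Merged: [2, 11, 14, 18, 19, 21, 21, 22]
Compare 26 vs 28: take 26 from left. Merged: [2, 11, 14, 18, 19, 21, 21, 22, 26]
Append remaining from right: [28, 35]. Merged: [2, 11, 14, 18, 19, 21, 21, 22, 26, 28, 35]

Final merged array: [2, 11, 14, 18, 19, 21, 21, 22, 26, 28, 35]
Total comparisons: 9

The merged array is [2, 11, 14, 18, 19, 21, 21, 22, 26, 28, 35], requiring 9 comparisons. The merge step runs in O(n) time where n is the total number of elements.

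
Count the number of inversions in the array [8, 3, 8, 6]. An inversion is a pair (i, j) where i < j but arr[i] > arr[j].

Finding inversions in [8, 3, 8, 6]:

(0, 1): arr[0]=8 > arr[1]=3
(0, 3): arr[0]=8 > arr[3]=6
(2, 3): arr[2]=8 > arr[3]=6

Total inversions: 3

The array has 3 inversion(s): (0,1), (0,3), (2,3). Each pair (i,j) satisfies i < j and arr[i] > arr[j].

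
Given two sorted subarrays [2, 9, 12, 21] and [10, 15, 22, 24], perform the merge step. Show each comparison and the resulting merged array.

Merging process:

Compare 2 vs 10: take 2 from left. Merged: [2]
Compare 9 vs 10: take 9 from left. Merged: [2, 9]
Compare 12 vs 10: take 10 from right. Merged: [2, 9, 10]
Compare 12 vs 15: take 12 from left. Merged: [2, 9, 10, 12]
Compare 21 vs 15: take 15 from right. Merged: [2, 9, 10, 12, 15]
Compare 21 vs 22: take 21 from left. Merged: [2, 9, 10, 12, 15, 21]
Append remaining from right: [22, 24]. Merged: [2, 9, 10, 12, 15, 21, 22, 24]

Final merged array: [2, 9, 10, 12, 15, 21, 22, 24]
Total comparisons: 6

The merged array is [2, 9, 10, 12, 15, 21, 22, 24], requiring 6 comparisons. The merge step runs in O(n) time where n is the total number of elements.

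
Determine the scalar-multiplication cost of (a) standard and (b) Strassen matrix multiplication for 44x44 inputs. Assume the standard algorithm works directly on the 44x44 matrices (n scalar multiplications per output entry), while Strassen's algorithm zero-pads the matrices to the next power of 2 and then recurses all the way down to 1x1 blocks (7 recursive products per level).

Matrix multiplication for 44x44 matrices:

Strassen's algorithm requires power-of-2 dimensions. Pad 44x44 to 64x64 (next power of 2).

Standard algorithm: 44^3 = 85184 multiplications
Strassen's algorithm: 7^(log2(64)) = 7^6 = 117649 multiplications
Difference: 85184 - 117649 = -32465 (Strassen uses MORE here due to padding overhead — for small or just-over-power-of-2 n, padding can outweigh the per-level savings)

Standard: 85184 multiplications (44^3). Strassen: 117649 multiplications (7^6, after padding to 64x64). Strassen reduces 8 recursive multiplications to 7 at each level.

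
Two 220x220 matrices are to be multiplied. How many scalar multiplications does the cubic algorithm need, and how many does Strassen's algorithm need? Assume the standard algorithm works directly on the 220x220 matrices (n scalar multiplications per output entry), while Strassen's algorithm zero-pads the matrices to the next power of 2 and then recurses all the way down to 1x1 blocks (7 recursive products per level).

Matrix multiplication for 220x220 matrices:

Strassen's algorithm requires power-of-2 dimensions. Pad 220x220 to 256x256 (next power of 2).

Standard algorithm: 220^3 = 10648000 multiplications
Strassen's algorithm: 7^(log2(256)) = 7^8 = 5764801 multiplications
Savings: 10648000 - 5764801 = 4883199 multiplications

Standard: 10648000 multiplications (220^3). Strassen: 5764801 multiplications (7^8, after padding to 256x256). Strassen reduces 8 recursive multiplications to 7 at each level.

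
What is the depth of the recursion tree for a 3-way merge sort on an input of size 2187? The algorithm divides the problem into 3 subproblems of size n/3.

For divide and conquer with division factor 3:

Problem sizes at each level:
Level 0: 2187
Level 1: 729
Level 2: 243
Level 3: 81
Level 4: 27
Level 5: 9
Level 6: 3
Level 7: 1

The root is level 0 and the size-1 base case is level 7 (the tree spans levels 0 through 7, i.e. 8 levels counting the root), so the depth is the number of divisions: log_3(2187) = 7

The recursion tree depth is log_3(2187) = 7. At each level, the problem size is divided by 3, so it takes 7 divisions to reduce to a base case of size 1. The algorithm makes 3 recursive calls at each level.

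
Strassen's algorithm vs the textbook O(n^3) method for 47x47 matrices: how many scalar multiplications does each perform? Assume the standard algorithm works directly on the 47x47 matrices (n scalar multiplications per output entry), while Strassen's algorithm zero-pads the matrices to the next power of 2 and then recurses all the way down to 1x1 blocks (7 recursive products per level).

Matrix multiplication for 47x47 matrices:

Strassen's algorithm requires power-of-2 dimensions. Pad 47x47 to 64x64 (next power of 2).

Standard algorithm: 47^3 = 103823 multiplications
Strassen's algorithm: 7^(log2(64)) = 7^6 = 117649 multiplications
Difference: 103823 - 117649 = -13826 (Strassen uses MORE here due to padding overhead — for small or just-over-power-of-2 n, padding can outweigh the per-level savings)

Standard: 103823 multiplications (47^3). Strassen: 117649 multiplications (7^6, after padding to 64x64). Strassen reduces 8 recursive multiplications to 7 at each level.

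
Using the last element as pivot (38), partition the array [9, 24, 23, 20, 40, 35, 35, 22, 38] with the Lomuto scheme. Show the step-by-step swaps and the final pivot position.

Lomuto partition with pivot = 38:

Initial array: [9, 24, 23, 20, 40, 35, 35, 22, 38]

arr[0]=9 <= 38: swap with position 0, array becomes [9, 24, 23, 20, 40, 35, 35, 22, 38]
arr[1]=24 <= 38: swap with position 1, array becomes [9, 24, 23, 20, 40, 35, 35, 22, 38]
arr[2]=23 <= 38: swap with position 2, array becomes [9, 24, 23, 20, 40, 35, 35, 22, 38]
arr[3]=20 <= 38: swap with position 3, array becomes [9, 24, 23, 20, 40, 35, 35, 22, 38]
arr[4]=40 > 38: no swap
arr[5]=35 <= 38: swap with position 4, array becomes [9, 24, 23, 20, 35, 40, 35, 22, 38]
arr[6]=35 <= 38: swap with position 5, array becomes [9, 24, 23, 20, 35, 35, 40, 22, 38]
arr[7]=22 <= 38: swap with position 6, array becomes [9, 24, 23, 20, 35, 35, 22, 40, 38]

Place pivot at position 7: [9, 24, 23, 20, 35, 35, 22, 38, 40]
Pivot position: 7

After partitioning with pivot 38, the array becomes [9, 24, 23, 20, 35, 35, 22, 38, 40]. The pivot is placed at index 7. All elements to the left of the pivot are <= 38, and all elements to the right are > 38.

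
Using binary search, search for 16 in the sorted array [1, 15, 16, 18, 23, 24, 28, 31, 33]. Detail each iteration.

Binary search for 16 in [1, 15, 16, 18, 23, 24, 28, 31, 33]:

lo=0, hi=8, mid=4, arr[mid]=23 -> 23 > 16, search left half
lo=0, hi=3, mid=1, arr[mid]=15 -> 15 < 16, search right half
lo=2, hi=3, mid=2, arr[mid]=16 -> Found target at index 2!

Binary search finds 16 at index 2 after 3 comparisons. The search repeatedly halves the search space by comparing with the middle element.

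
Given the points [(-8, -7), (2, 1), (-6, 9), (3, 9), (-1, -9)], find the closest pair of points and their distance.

Computing all pairwise distances among 5 points:

d((-8, -7), (2, 1)) = 12.8062
d((-8, -7), (-6, 9)) = 16.1245
d((-8, -7), (3, 9)) = 19.4165
d((-8, -7), (-1, -9)) = 7.2801 <-- minimum
d((2, 1), (-6, 9)) = 11.3137
d((2, 1), (3, 9)) = 8.0623
d((2, 1), (-1, -9)) = 10.4403
d((-6, 9), (3, 9)) = 9.0
d((-6, 9), (-1, -9)) = 18.6815
d((3, 9), (-1, -9)) = 18.4391

Closest pair: (-8, -7) and (-1, -9) with distance 7.2801

The closest pair is (-8, -7) and (-1, -9) with Euclidean distance 7.2801. For 5 points, brute-force pairwise comparison is shown above. For large n, the divide-and-conquer algorithm (sort by x, recurse on halves, check the dividing strip) achieves O(n log n).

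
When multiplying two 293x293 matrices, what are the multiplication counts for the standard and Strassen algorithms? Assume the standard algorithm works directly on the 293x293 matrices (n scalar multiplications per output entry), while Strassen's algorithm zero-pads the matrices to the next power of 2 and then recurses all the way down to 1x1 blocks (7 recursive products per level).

Matrix multiplication for 293x293 matrices:

Strassen's algorithm requires power-of-2 dimensions. Pad 293x293 to 512x512 (next power of 2).

Standard algorithm: 293^3 = 25153757 multiplications
Strassen's algorithm: 7^(log2(512)) = 7^9 = 40353607 multiplications
Difference: 25153757 - 40353607 = -15199850 (Strassen uses MORE here due to padding overhead — for small or just-over-power-of-2 n, padding can outweigh the per-level savings)

Standard: 25153757 multiplications (293^3). Strassen: 40353607 multiplications (7^9, after padding to 512x512). Strassen reduces 8 recursive multiplications to 7 at each level.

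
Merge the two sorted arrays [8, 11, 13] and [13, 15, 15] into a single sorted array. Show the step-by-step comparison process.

Merging process:

Compare 8 vs 13: take 8 from left. Merged: [8]
Compare 11 vs 13: take 11 from left. Merged: [8, 11]
Compare 13 vs 13: take 13 from left. Merged: [8, 11, 13]
Append remaining from right: [13, 15, 15]. Merged: [8, 11, 13, 13, 15, 15]

Final merged array: [8, 11, 13, 13, 15, 15]
Total comparisons: 3

The merged array is [8, 11, 13, 13, 15, 15], requiring 3 comparisons. The merge step runs in O(n) time where n is the total number of elements.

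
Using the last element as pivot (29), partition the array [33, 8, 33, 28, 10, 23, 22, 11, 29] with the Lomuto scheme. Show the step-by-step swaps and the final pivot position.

Lomuto partition with pivot = 29:

Initial array: [33, 8, 33, 28, 10, 23, 22, 11, 29]

arr[0]=33 > 29: no swap
arr[1]=8 <= 29: swap with position 0, array becomes [8, 33, 33, 28, 10, 23, 22, 11, 29]
arr[2]=33 > 29: no swap
arr[3]=28 <= 29: swap with position 1, array becomes [8, 28, 33, 33, 10, 23, 22, 11, 29]
arr[4]=10 <= 29: swap with position 2, array becomes [8, 28, 10, 33, 33, 23, 22, 11, 29]
arr[5]=23 <= 29: swap with position 3, array becomes [8, 28, 10, 23, 33, 33, 22, 11, 29]
arr[6]=22 <= 29: swap with position 4, array becomes [8, 28, 10, 23, 22, 33, 33, 11, 29]
arr[7]=11 <= 29: swap with position 5, array becomes [8, 28, 10, 23, 22, 11, 33, 33, 29]

Place pivot at position 6: [8, 28, 10, 23, 22, 11, 29, 33, 33]
Pivot position: 6

After partitioning with pivot 29, the array becomes [8, 28, 10, 23, 22, 11, 29, 33, 33]. The pivot is placed at index 6. All elements to the left of the pivot are <= 29, and all elements to the right are > 29.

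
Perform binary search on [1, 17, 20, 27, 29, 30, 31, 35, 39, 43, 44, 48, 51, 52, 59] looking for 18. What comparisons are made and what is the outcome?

Binary search for 18 in [1, 17, 20, 27, 29, 30, 31, 35, 39, 43, 44, 48, 51, 52, 59]:

lo=0, hi=14, mid=7, arr[mid]=35 -> 35 > 18, search left half
lo=0, hi=6, mid=3, arr[mid]=27 -> 27 > 18, search left half
lo=0, hi=2, mid=1, arr[mid]=17 -> 17 < 18, search right half
lo=2, hi=2, mid=2, arr[mid]=20 -> 20 > 18, search left half
lo=2 > hi=1, target 18 not found

Binary search determines that 18 is not in the array after 4 comparisons. The search space was exhausted without finding the target.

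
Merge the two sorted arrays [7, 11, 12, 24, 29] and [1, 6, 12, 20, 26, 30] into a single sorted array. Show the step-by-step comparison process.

Merging process:

Compare 7 vs 1: take 1 from right. Merged: [1]
Compare 7 vs 6: take 6 from right. Merged: [1, 6]
Compare 7 vs 12: take 7 from left. Merged: [1, 6, 7]
Compare 11 vs 12: take 11 from left. Merged: [1, 6, 7, 11]
Compare 12 vs 12: take 12 from left. Merged: [1, 6, 7, 11, 12]
Compare 24 vs 12: take 12 from right. Merged: [1, 6, 7, 11, 12, 12]
Compare 24 vs 20: take 20 from right. Merged: [1, 6, 7, 11, 12, 12, 20]
Compare 24 vs 26: take 24 from left. Merged: [1, 6, 7, 11, 12, 12, 20, 24]
Compare 29 vs 26: take 26 from right. Merged: [1, 6, 7, 11, 12, 12, 20, 24, 26]
Compare 29 vs 30: take 29 from left. Merged: [1, 6, 7, 11, 12, 12, 20, 24, 26, 29]
Append remaining from right: [30]. Merged: [1, 6, 7, 11, 12, 12, 20, 24, 26, 29, 30]

Final merged array: [1, 6, 7, 11, 12, 12, 20, 24, 26, 29, 30]
Total comparisons: 10

The merged array is [1, 6, 7, 11, 12, 12, 20, 24, 26, 29, 30], requiring 10 comparisons. The merge step runs in O(n) time where n is the total number of elements.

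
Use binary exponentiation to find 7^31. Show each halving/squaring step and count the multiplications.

Computing 7^31 by squaring (build up from 7^1; each line after the first costs one multiplication):

7^1 = 7
7^2 = (7^1)^2 = 7^2 = 49
7^3 = 7 * 7^2 = 7 * 49 = 343
7^6 = (7^3)^2 = 343^2 = 117649
7^7 = 7 * 7^6 = 7 * 117649 = 823543
7^14 = (7^7)^2 = 823543^2 = 678223072849
7^15 = 7 * 7^14 = 7 * 678223072849 = 4747561509943
7^30 = (7^15)^2 = 4747561509943^2 = 22539340290692258087863249
7^31 = 7 * 7^30 = 7 * 22539340290692258087863249 = 157775382034845806615042743

Result: 157775382034845806615042743
Multiplications needed: 8 (8 lines after 7^1)

7^31 = 157775382034845806615042743. Using exponentiation by squaring, this requires 8 multiplications. The key idea: if the exponent is even, square the half-power; if odd, multiply by the base once.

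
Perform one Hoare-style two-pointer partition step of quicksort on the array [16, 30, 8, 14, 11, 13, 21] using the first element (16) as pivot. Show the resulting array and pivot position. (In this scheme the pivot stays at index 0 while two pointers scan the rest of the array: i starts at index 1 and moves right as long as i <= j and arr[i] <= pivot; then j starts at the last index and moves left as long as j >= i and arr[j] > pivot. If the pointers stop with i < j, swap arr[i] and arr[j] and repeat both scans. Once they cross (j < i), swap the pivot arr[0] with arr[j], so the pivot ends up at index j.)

Hoare-style two-pointer partition with pivot = 16:

Initial array: [16, 30, 8, 14, 11, 13, 21]

Pointers start at i = 1, j = 6.
i stops at index 1 (arr[1]=30 > 16), j stops at index 5 (arr[5]=13 <= 16): swap arr[1] and arr[5], array becomes [16, 13, 8, 14, 11, 30, 21]
i ends at 5, j ends at 4: the pointers have crossed (j < i), so scanning stops.

Swap pivot arr[0] with arr[4] to place pivot at position 4: [11, 13, 8, 14, 16, 30, 21]
Pivot position: 4

After partitioning with pivot 16, the array becomes [11, 13, 8, 14, 16, 30, 21]. The pivot is placed at index 4. All elements to the left of the pivot are <= 16, and all elements to the right are > 16.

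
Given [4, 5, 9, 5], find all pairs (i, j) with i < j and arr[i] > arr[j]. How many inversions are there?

Finding inversions in [4, 5, 9, 5]:

(2, 3): arr[2]=9 > arr[3]=5

Total inversions: 1

The array has 1 inversion(s): (2,3). Each pair (i,j) satisfies i < j and arr[i] > arr[j].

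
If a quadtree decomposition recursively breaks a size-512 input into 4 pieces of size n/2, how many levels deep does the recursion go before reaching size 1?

For divide and conquer with division factor 2:

Problem sizes at each level:
Level 0: 512
Level 1: 256
Level 2: 128
Level 3: 64
Level 4: 32
Level 5: 16
Level 6: 8
Level 7: 4
Level 8: 2
Level 9: 1

The root is level 0 and the size-1 base case is level 9 (the tree spans levels 0 through 9, i.e. 10 levels counting the root), so the depth is the number of divisions: log_2(512) = 9

The recursion tree depth is log_2(512) = 9. At each level, the problem size is divided by 2, so it takes 9 divisions to reduce to a base case of size 1. The algorithm makes 4 recursive calls at each level.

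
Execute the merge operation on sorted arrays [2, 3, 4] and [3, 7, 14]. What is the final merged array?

Merging process:

Compare 2 vs 3: take 2 from left. Merged: [2]
Compare 3 vs 3: take 3 from left. Merged: [2, 3]
Compare 4 vs 3: take 3 from right. Merged: [2, 3, 3]
Compare 4 vs 7: take 4 from left. Merged: [2, 3, 3, 4]
Append remaining from right: [7, 14]. Merged: [2, 3, 3, 4, 7, 14]

Final merged array: [2, 3, 3, 4, 7, 14]
Total comparisons: 4

The merged array is [2, 3, 3, 4, 7, 14], requiring 4 comparisons. The merge step runs in O(n) time where n is the total number of elements.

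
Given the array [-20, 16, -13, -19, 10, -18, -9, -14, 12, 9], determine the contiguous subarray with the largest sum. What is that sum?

Using Kadane's algorithm on [-20, 16, -13, -19, 10, -18, -9, -14, 12, 9]:

Scanning through the array:
Position 1 (value 16): max_ending_here = 16, max_so_far = 16
Position 2 (value -13): max_ending_here = 3, max_so_far = 16
Position 3 (value -19): max_ending_here = -16, max_so_far = 16
Position 4 (value 10): max_ending_here = 10, max_so_far = 16
Position 5 (value -18): max_ending_here = -8, max_so_far = 16
Position 6 (value -9): max_ending_here = -9, max_so_far = 16
Position 7 (value -14): max_ending_here = -14, max_so_far = 16
Position 8 (value 12): max_ending_here = 12, max_so_far = 16
Position 9 (value 9): max_ending_here = 21, max_so_far = 21

Maximum subarray: [12, 9]
Maximum sum: 21

The maximum subarray is [12, 9] with sum 21. This subarray runs from index 8 to index 9.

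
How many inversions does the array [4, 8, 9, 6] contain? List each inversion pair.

Finding inversions in [4, 8, 9, 6]:

(1, 3): arr[1]=8 > arr[3]=6
(2, 3): arr[2]=9 > arr[3]=6

Total inversions: 2

The array has 2 inversion(s): (1,3), (2,3). Each pair (i,j) satisfies i < j and arr[i] > arr[j].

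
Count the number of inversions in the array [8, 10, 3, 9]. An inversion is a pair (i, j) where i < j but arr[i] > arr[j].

Finding inversions in [8, 10, 3, 9]:

(0, 2): arr[0]=8 > arr[2]=3
(1, 2): arr[1]=10 > arr[2]=3
(1, 3): arr[1]=10 > arr[3]=9

Total inversions: 3

The array has 3 inversion(s): (0,2), (1,2), (1,3). Each pair (i,j) satisfies i < j and arr[i] > arr[j].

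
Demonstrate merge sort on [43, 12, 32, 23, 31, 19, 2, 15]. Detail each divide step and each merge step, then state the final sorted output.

Merge sort trace:

Split: [43, 12, 32, 23, 31, 19, 2, 15] -> [43, 12, 32, 23] and [31, 19, 2, 15]
  Split: [43, 12, 32, 23] -> [43, 12] and [32, 23]
    Split: [43, 12] -> [43] and [12]
    Merge: [43] + [12] -> [12, 43]
    Split: [32, 23] -> [32] and [23]
    Merge: [32] + [23] -> [23, 32]
  Merge: [12, 43] + [23, 32] -> [12, 23, 32, 43]
  Split: [31, 19, 2, 15] -> [31, 19] and [2, 15]
    Split: [31, 19] -> [31] and [19]
    Merge: [31] + [19] -> [19, 31]
    Split: [2, 15] -> [2] and [15]
    Merge: [2] + [15] -> [2, 15]
  Merge: [19, 31] + [2, 15] -> [2, 15, 19, 31]
Merge: [12, 23, 32, 43] + [2, 15, 19, 31] -> [2, 12, 15, 19, 23, 31, 32, 43]

Final sorted array: [2, 12, 15, 19, 23, 31, 32, 43]

The merge sort proceeds by recursively splitting the array and merging sorted halves.
After all merges, the sorted array is [2, 12, 15, 19, 23, 31, 32, 43].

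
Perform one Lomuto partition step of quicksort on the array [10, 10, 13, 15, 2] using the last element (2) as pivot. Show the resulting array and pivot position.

Lomuto partition with pivot = 2:

Initial array: [10, 10, 13, 15, 2]

arr[0]=10 > 2: no swap
arr[1]=10 > 2: no swap
arr[2]=13 > 2: no swap
arr[3]=15 > 2: no swap

Place pivot at position 0: [2, 10, 13, 15, 10]
Pivot position: 0

After partitioning with pivot 2, the array becomes [2, 10, 13, 15, 10]. The pivot is placed at index 0. All elements to the left of the pivot are <= 2, and all elements to the right are > 2.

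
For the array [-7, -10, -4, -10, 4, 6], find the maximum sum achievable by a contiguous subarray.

Using Kadane's algorithm on [-7, -10, -4, -10, 4, 6]:

Scanning through the array:
Position 1 (value -10): max_ending_here = -10, max_so_far = -7
Position 2 (value -4): max_ending_here = -4, max_so_far = -4
Position 3 (value -10): max_ending_here = -10, max_so_far = -4
Position 4 (value 4): max_ending_here = 4, max_so_far = 4
Position 5 (value 6): max_ending_here = 10, max_so_far = 10

Maximum subarray: [4, 6]
Maximum sum: 10

The maximum subarray is [4, 6] with sum 10. This subarray runs from index 4 to index 5.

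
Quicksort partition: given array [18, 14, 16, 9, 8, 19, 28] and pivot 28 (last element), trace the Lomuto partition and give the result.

Lomuto partition with pivot = 28:

Initial array: [18, 14, 16, 9, 8, 19, 28]

arr[0]=18 <= 28: swap with position 0, array becomes [18, 14, 16, 9, 8, 19, 28]
arr[1]=14 <= 28: swap with position 1, array becomes [18, 14, 16, 9, 8, 19, 28]
arr[2]=16 <= 28: swap with position 2, array becomes [18, 14, 16, 9, 8, 19, 28]
arr[3]=9 <= 28: swap with position 3, array becomes [18, 14, 16, 9, 8, 19, 28]
arr[4]=8 <= 28: swap with position 4, array becomes [18, 14, 16, 9, 8, 19, 28]
arr[5]=19 <= 28: swap with position 5, array becomes [18, 14, 16, 9, 8, 19, 28]

Place pivot at position 6: [18, 14, 16, 9, 8, 19, 28]
Pivot position: 6

After partitioning with pivot 28, the array becomes [18, 14, 16, 9, 8, 19, 28]. The pivot is placed at index 6. All elements to the left of the pivot are <= 28, and all elements to the right are > 28.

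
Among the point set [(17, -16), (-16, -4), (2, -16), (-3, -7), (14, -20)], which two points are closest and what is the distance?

Computing all pairwise distances among 5 points:

d((17, -16), (-16, -4)) = 35.1141
d((17, -16), (2, -16)) = 15.0
d((17, -16), (-3, -7)) = 21.9317
d((17, -16), (14, -20)) = 5.0 <-- minimum
d((-16, -4), (2, -16)) = 21.6333
d((-16, -4), (-3, -7)) = 13.3417
d((-16, -4), (14, -20)) = 34.0
d((2, -16), (-3, -7)) = 10.2956
d((2, -16), (14, -20)) = 12.6491
d((-3, -7), (14, -20)) = 21.4009

Closest pair: (17, -16) and (14, -20) with distance 5.0

The closest pair is (17, -16) and (14, -20) with Euclidean distance 5.0. For 5 points, brute-force pairwise comparison is shown above. For large n, the divide-and-conquer algorithm (sort by x, recurse on halves, check the dividing strip) achieves O(n log n).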